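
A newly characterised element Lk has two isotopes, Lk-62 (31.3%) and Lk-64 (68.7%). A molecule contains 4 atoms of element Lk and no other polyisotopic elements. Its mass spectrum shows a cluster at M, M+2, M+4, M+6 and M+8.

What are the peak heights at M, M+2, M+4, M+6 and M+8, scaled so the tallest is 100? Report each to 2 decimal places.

2.36 : 20.76 : 68.34 : 100.00 : 54.87

The 4 Lk atoms are independent, so intensities follow the terms of (0.313 + 0.687)^4.
P(M) = 0.313^4 = 0.009598
P(M+2) = 4 × 0.313^3 × 0.687^1 = 0.084265
P(M+4) = 6 × 0.313^2 × 0.687^2 = 0.277430
P(M+6) = 4 × 0.313^1 × 0.687^3 = 0.405952
P(M+8) = 0.687^4 = 0.222755
The M+6 peak is largest (0.405952); scaling to 100 gives 2.36 : 20.76 : 68.34 : 100.00 : 54.87.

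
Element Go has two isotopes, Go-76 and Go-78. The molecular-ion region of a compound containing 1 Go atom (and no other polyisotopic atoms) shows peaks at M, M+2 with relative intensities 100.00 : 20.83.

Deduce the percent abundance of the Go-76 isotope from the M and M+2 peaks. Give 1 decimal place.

82.8%

Write p for the Go-76 fraction. I(M+2)/I(M) = [C(1,1)·p^0·(1−p)] / p^1 = 1·(1−p)/p = 20.83/100.00 = 0.2083
(1−p)/p = 0.2083/1 = 0.2083  ⇒  p = 1/(1 + 0.2083) = 0.8276
Go-76: 82.8%, Go-78: 17.2%.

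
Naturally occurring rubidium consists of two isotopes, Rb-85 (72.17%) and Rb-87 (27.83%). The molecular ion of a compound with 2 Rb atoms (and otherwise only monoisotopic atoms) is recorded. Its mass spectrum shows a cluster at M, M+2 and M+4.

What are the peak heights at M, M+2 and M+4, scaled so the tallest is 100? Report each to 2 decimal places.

100.00 : 77.12 : 14.87

Each Rb atom is independently Rb-85 (p = 0.7217) or Rb-87 (q = 0.2783); the cluster is the binomial expansion (p + q)^2.
P(M) = 0.7217^2 = 0.520851
P(M+2) = 2 × 0.7217^1 × 0.2783^1 = 0.401698
P(M+4) = 0.2783^2 = 0.077451
The M peak is largest (0.520851); scaling to 100 gives 100.00 : 77.12 : 14.87.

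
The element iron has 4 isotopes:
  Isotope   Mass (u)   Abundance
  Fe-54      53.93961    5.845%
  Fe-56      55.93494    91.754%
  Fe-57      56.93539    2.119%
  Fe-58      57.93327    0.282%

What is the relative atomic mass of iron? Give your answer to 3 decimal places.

The abundance-weighted mean is 0.05845 × 53.93961 + 0.91754 × 55.93494 + 0.02119 × 56.93539 + 0.00282 × 57.93327
= 3.152770 + 51.322545 + 1.206461 + 0.163372 = 55.845148 u

55.845 u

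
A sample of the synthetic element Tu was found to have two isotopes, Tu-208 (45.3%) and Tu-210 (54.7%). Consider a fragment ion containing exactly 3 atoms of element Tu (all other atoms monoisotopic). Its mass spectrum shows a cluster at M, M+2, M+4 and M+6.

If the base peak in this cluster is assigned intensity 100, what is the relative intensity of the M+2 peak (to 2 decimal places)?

82.82

Term probabilities: M 0.0930, M+2 0.3367, M+4 0.4066, M+6 0.1637. Base peak = M+4.
P(M+4) = C(3,2) × 0.453^1 × 0.547^2 = 3 × 0.4530 × 0.299209 = 0.406625 (base)
P(M+2) = C(3,1) × 0.453^2 × 0.547^1 = 3 × 0.205209 × 0.5470 = 0.336748
Relative intensity = 0.336748 / 0.406625 × 100 = 82.82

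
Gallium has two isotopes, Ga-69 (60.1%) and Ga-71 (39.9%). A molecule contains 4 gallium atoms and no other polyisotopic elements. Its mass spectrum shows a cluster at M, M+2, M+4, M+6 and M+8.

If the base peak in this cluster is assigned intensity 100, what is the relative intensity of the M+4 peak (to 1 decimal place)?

Binomial terms of (0.601 + 0.399)^4: M 0.1305, M+2 0.3465, M+4 0.3450, M+6 0.1527, M+8 0.0253 → M+2 is the base peak.
P(M+2) = C(4,1) × 0.601^3 × 0.399^1 = 4 × 0.2170818 × 0.3990 = 0.346463 (base)
P(M+4) = C(4,2) × 0.601^2 × 0.399^2 = 6 × 0.361201 × 0.159201 = 0.345021
Relative intensity = 0.345021 / 0.346463 × 100 = 99.6

99.6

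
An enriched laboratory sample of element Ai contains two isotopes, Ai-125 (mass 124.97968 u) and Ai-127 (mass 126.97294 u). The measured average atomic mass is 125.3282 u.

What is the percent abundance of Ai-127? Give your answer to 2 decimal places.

17.48%

Let x be the fractional abundance of Ai-125; then Ai-127 has abundance 1 − x.
124.97968·x + 126.97294·(1 − x) = 125.3282
(124.97968 − 126.97294)·x = 125.3282 − 126.97294
x = -1.64474 / -1.99326 = 0.82515 → 82.52% Ai-125, 17.48% Ai-127.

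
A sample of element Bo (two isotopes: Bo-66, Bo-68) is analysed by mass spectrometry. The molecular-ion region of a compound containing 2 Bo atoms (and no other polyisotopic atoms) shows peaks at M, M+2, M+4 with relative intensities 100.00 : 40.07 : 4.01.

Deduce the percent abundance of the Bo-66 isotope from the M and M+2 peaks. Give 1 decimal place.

83.3%

Let p = fractional abundance of Bo-66. I(M+2)/I(M) = [C(2,1)·p^1·(1−p)] / p^2 = 2·(1−p)/p = 40.07/100.00 = 0.4007
(1−p)/p = 0.4007/2 = 0.2004  ⇒  p = 1/(1 + 0.2004) = 0.8331
Bo-66: 83.3%, Bo-68: 16.7%.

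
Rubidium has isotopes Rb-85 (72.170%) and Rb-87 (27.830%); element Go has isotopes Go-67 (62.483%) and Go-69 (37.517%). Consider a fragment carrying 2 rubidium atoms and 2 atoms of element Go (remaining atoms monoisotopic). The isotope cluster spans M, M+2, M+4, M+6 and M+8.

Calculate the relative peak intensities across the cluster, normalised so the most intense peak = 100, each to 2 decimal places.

Rubidium pattern (n=2): 0.52085089 : 0.40169822 : 0.07745089
Element Go pattern (n=2): 0.39041253 : 0.46883494 : 0.14075253
Convolve the two distributions (both contribute in 2-u steps):
  M: 0.52085089×0.39041253 = 0.203347
  M+2: 0.52085089×0.46883494 + 0.40169822×0.39041253 = 0.401021
  M+4: 0.52085089×0.14075253 + 0.40169822×0.46883494 + 0.07745089×0.39041253 = 0.291879
  M+6: 0.40169822×0.14075253 + 0.07745089×0.46883494 = 0.092852
  M+8: 0.07745089×0.14075253 = 0.010901
Scale to base peak (0.401021) = 100: 50.71 : 100.00 : 72.78 : 23.15 : 2.72

50.71 : 100.00 : 72.78 : 23.15 : 2.72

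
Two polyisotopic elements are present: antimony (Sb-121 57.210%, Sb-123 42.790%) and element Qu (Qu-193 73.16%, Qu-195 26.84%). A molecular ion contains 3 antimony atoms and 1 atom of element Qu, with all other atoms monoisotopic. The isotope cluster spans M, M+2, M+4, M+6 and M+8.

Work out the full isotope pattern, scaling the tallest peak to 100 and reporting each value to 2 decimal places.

38.30 : 100.00 : 95.82 : 39.61 : 5.88

Antimony pattern (n=3): 0.18724742 : 0.42015297 : 0.3142518 : 0.07834781
Element Qu pattern (n=1): 0.7316 : 0.2684
Convolve the two distributions (both contribute in 2-u steps):
  M: 0.18724742×0.7316 = 0.136990
  M+2: 0.18724742×0.2684 + 0.42015297×0.7316 = 0.357641
  M+4: 0.42015297×0.2684 + 0.3142518×0.7316 = 0.342676
  M+6: 0.3142518×0.2684 + 0.07834781×0.7316 = 0.141664
  M+8: 0.07834781×0.2684 = 0.021029
Scale to base peak (0.357641) = 100: 38.30 : 100.00 : 95.82 : 39.61 : 5.88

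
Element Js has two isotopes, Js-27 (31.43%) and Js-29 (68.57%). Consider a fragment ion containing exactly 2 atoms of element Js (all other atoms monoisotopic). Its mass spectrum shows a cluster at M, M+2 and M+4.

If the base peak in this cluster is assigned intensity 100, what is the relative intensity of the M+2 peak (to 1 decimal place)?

91.7

Term probabilities: M 0.0988, M+2 0.4310, M+4 0.4702. Base peak = M+4.
P(M+4) = C(2,2) × 0.3143^0 × 0.6857^2 = 1 × 1.0000 × 0.47018449 = 0.470184 (base)
P(M+2) = C(2,1) × 0.3143^1 × 0.6857^1 = 2 × 0.3143 × 0.6857 = 0.431031
Relative intensity = 0.431031 / 0.470184 × 100 = 91.7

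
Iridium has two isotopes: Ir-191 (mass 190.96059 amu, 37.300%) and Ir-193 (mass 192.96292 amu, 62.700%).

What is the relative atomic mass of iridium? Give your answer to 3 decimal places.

192.216 amu

The abundance-weighted mean is 0.37300 × 190.96059 + 0.62700 × 192.96292
= 71.228300 + 120.987751 = 192.216051 amu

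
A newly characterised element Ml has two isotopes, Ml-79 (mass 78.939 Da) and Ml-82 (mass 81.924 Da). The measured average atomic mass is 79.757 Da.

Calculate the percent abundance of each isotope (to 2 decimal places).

With x = fraction of Ml-79 (so Ml-82 is 1 − x):
78.939·x + 81.924·(1 − x) = 79.757
(78.939 − 81.924)·x = 79.757 − 81.924
x = -2.167 / -2.985 = 0.72596 → 72.60% Ml-79, 27.40% Ml-82.

Ml-79: 72.60%, Ml-82: 27.40%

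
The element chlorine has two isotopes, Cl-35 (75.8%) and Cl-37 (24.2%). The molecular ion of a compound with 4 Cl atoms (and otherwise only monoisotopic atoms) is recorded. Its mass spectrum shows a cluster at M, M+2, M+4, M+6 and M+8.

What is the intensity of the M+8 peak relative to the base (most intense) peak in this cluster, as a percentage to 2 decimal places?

(0.758 + 0.242)^4 gives M 0.3301, M+2 0.4216, M+4 0.2019, M+6 0.0430, M+8 0.0034; the largest is M+2.
P(M+2) = C(4,1) × 0.758^3 × 0.242^1 = 4 × 0.43551951 × 0.2420 = 0.421583 (base)
P(M+8) = C(4,4) × 0.758^0 × 0.242^4 = 1 × 1.0000 × 0.00342974 = 0.003430
Relative intensity = 0.003430 / 0.421583 × 100 = 0.81

0.81%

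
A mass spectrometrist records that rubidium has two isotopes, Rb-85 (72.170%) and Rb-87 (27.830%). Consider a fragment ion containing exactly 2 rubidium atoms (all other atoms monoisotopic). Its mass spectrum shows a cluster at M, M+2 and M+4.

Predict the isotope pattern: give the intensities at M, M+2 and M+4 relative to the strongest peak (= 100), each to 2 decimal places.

The 2 Rb atoms are independent, so intensities follow the terms of (0.72170 + 0.27830)^2.
P(M) = 0.72170^2 = 0.520851
P(M+2) = 2 × 0.72170^1 × 0.27830^1 = 0.401698
P(M+4) = 0.27830^2 = 0.077451
The M peak is largest (0.520851); scaling to 100 gives 100.00 : 77.12 : 14.87.

100.00 : 77.12 : 14.87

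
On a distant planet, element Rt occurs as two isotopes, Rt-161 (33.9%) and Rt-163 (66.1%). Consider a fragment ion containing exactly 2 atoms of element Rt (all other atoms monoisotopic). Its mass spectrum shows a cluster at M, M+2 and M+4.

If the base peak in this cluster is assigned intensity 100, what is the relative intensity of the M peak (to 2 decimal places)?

(0.339 + 0.661)^2 gives M 0.1149, M+2 0.4482, M+4 0.4369; the largest is M+2.
P(M+2) = C(2,1) × 0.339^1 × 0.661^1 = 2 × 0.3390 × 0.6610 = 0.448158 (base)
P(M) = C(2,0) × 0.339^2 × 0.661^0 = 1 × 0.114921 × 1.0000 = 0.114921
Relative intensity = 0.114921 / 0.448158 × 100 = 25.64

25.64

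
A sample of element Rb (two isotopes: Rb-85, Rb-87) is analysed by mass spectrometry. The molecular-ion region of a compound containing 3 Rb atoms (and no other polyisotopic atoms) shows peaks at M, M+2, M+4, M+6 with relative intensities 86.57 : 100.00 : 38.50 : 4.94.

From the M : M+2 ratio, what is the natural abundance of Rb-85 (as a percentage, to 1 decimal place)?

If p is the fraction of Rb that is Rb-85, then I(M+2)/I(M) = [C(3,1)·p^2·(1−p)] / p^3 = 3·(1−p)/p = 100.00/86.57 = 1.1551
(1−p)/p = 1.1551/3 = 0.3850  ⇒  p = 1/(1 + 0.3850) = 0.7220
Rb-85: 72.2%, Rb-87: 27.8%.

72.2%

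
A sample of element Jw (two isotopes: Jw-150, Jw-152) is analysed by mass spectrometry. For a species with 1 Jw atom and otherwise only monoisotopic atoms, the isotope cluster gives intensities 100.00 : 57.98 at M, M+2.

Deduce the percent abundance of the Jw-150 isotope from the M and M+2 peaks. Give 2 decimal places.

63.30%

If p is the fraction of Jw that is Jw-150, then I(M+2)/I(M) = [C(1,1)·p^0·(1−p)] / p^1 = 1·(1−p)/p = 57.98/100.00 = 0.5798
(1−p)/p = 0.5798/1 = 0.5798  ⇒  p = 1/(1 + 0.5798) = 0.6330
Jw-150: 63.30%, Jw-152: 36.70%.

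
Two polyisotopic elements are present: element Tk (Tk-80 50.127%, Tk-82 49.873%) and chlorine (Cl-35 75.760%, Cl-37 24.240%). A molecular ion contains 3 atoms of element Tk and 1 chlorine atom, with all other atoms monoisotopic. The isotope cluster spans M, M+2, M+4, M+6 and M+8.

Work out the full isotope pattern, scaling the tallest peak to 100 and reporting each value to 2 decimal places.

Element Tk pattern (n=3): 0.12595492 : 0.37595007 : 0.37404509 : 0.12404992
Chlorine pattern (n=1): 0.7576 : 0.2424
Convolve the two distributions (both contribute in 2-u steps):
  M: 0.12595492×0.7576 = 0.095423
  M+2: 0.12595492×0.2424 + 0.37595007×0.7576 = 0.315351
  M+4: 0.37595007×0.2424 + 0.37404509×0.7576 = 0.374507
  M+6: 0.37404509×0.2424 + 0.12404992×0.7576 = 0.184649
  M+8: 0.12404992×0.2424 = 0.030070
Scale to base peak (0.374507) = 100: 25.48 : 84.20 : 100.00 : 49.30 : 8.03

25.48 : 84.20 : 100.00 : 49.30 : 8.03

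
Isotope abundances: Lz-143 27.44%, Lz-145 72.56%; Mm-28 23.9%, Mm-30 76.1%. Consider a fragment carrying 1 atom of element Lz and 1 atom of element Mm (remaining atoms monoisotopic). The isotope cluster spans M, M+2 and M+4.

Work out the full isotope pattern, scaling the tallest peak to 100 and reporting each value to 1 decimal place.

Element Lz pattern (n=1): 0.2744 : 0.7256
Element Mm pattern (n=1): 0.2390 : 0.7610
Convolve the two distributions (both contribute in 2-u steps):
  M: 0.2744×0.2390 = 0.065582
  M+2: 0.2744×0.7610 + 0.7256×0.2390 = 0.382237
  M+4: 0.7256×0.7610 = 0.552182
Scale to base peak (0.552182) = 100: 11.9 : 69.2 : 100.0

11.9 : 69.2 : 100.0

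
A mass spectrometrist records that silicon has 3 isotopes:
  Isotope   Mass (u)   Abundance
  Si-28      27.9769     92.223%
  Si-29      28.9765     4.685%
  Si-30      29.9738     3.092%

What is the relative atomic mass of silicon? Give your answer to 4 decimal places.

Ar = Σ fᵢ·mᵢ = 0.92223 × 27.9769 + 0.04685 × 28.9765 + 0.03092 × 29.9738
= 25.80114 + 1.35755 + 0.92679 = 28.08548 u

28.0855 u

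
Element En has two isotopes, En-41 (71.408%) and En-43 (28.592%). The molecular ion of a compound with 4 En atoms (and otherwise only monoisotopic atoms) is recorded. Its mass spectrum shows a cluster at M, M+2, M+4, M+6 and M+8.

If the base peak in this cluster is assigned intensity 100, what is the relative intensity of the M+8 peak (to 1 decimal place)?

Binomial terms of (0.71408 + 0.28592)^4: M 0.2600, M+2 0.4164, M+4 0.2501, M+6 0.0668, M+8 0.0067 → M+2 is the base peak.
P(M+2) = C(4,1) × 0.71408^3 × 0.28592^1 = 4 × 0.36411671 × 0.28592 = 0.416433 (base)
P(M+8) = C(4,4) × 0.71408^0 × 0.28592^4 = 1 × 1.0000 × 0.0066831 = 0.006683
Relative intensity = 0.006683 / 0.416433 × 100 = 1.6

1.6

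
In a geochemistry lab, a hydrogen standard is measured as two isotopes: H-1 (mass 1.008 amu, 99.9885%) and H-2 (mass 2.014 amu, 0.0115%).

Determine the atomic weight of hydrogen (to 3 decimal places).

1.008 amu

The abundance-weighted mean is 0.999885 × 1.008 + 0.000115 × 2.014
= 1.0079 + 0.0002 = 1.0081 amu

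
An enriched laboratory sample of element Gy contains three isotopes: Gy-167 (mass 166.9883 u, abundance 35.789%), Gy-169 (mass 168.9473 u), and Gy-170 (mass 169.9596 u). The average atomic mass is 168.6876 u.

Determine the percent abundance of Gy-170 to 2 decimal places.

43.60%

The remaining 64.211% is split between Gy-169 (fraction x) and Gy-170 (fraction 0.64211 − x).
Substituting: 168.9473x + 169.9596(0.64211 − x) = 108.924157313
(168.9473 − 169.9596)x = -0.208601443  ⇒  x = 0.20607, y = 0.43604
Gy-169: 20.61%, Gy-170: 43.60%.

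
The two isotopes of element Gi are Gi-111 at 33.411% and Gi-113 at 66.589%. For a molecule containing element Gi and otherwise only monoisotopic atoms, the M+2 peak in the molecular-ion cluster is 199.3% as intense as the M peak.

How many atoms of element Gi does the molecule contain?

1

With n Gi atoms, P(M+2)/P(M) = C(n,1)·p^(n−1)q / p^n = n·q/p = n · 0.66589/0.33411.
n = 1.993 × 0.33411/0.66589 = 1.00 ≈ 1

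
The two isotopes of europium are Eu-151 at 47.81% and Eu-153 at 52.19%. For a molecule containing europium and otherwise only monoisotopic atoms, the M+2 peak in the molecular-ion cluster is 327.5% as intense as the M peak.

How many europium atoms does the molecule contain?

With n Eu atoms, P(M+2)/P(M) = C(n,1)·p^(n−1)q / p^n = n·q/p = n · 0.5219/0.4781.
n = 3.275 × 0.4781/0.5219 = 3.00 ≈ 3

3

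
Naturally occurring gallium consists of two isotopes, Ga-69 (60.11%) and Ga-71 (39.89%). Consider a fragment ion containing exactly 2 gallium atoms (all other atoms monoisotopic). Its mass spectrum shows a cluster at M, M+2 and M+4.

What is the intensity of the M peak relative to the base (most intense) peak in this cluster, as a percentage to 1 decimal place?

Binomial terms of (0.6011 + 0.3989)^2: M 0.3613, M+2 0.4796, M+4 0.1591 → M+2 is the base peak.
P(M+2) = C(2,1) × 0.6011^1 × 0.3989^1 = 2 × 0.6011 × 0.3989 = 0.479558 (base)
P(M) = C(2,0) × 0.6011^2 × 0.3989^0 = 1 × 0.36132121 × 1.0000 = 0.361321
Relative intensity = 0.361321 / 0.479558 × 100 = 75.3

75.3%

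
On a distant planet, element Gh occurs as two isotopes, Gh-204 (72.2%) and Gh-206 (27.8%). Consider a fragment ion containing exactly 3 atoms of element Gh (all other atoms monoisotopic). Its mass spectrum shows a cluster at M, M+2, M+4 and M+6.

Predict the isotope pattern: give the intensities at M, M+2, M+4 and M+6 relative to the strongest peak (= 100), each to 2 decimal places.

Expanding (0.722 + 0.278)^3:
P(M) = 0.722^3 = 0.376367
P(M+2) = 3 × 0.722^2 × 0.278^1 = 0.434751
P(M+4) = 3 × 0.722^1 × 0.278^2 = 0.167397
P(M+6) = 0.278^3 = 0.021485
The M+2 peak is largest (0.434751); scaling to 100 gives 86.57 : 100.00 : 38.50 : 4.94.

86.57 : 100.00 : 38.50 : 4.94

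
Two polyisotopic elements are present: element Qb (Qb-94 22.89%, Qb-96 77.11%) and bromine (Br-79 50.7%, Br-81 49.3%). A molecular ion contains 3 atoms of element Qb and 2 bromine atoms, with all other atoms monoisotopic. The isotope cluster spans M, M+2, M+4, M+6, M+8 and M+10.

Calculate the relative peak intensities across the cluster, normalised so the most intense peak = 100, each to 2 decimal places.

Element Qb pattern (n=3): 0.01199326 : 0.12120584 : 0.40830853 : 0.45849237
Bromine pattern (n=2): 0.257049 : 0.499902 : 0.243049
Convolve the two distributions (both contribute in 2-u steps):
  M: 0.01199326×0.257049 = 0.003083
  M+2: 0.01199326×0.499902 + 0.12120584×0.257049 = 0.037151
  M+4: 0.01199326×0.243049 + 0.12120584×0.499902 + 0.40830853×0.257049 = 0.168461
  M+6: 0.12120584×0.243049 + 0.40830853×0.499902 + 0.45849237×0.257049 = 0.351428
  M+8: 0.40830853×0.243049 + 0.45849237×0.499902 = 0.328440
  M+10: 0.45849237×0.243049 = 0.111436
Scale to base peak (0.351428) = 100: 0.88 : 10.57 : 47.94 : 100.00 : 93.46 : 31.71

0.88 : 10.57 : 47.94 : 100.00 : 93.46 : 31.71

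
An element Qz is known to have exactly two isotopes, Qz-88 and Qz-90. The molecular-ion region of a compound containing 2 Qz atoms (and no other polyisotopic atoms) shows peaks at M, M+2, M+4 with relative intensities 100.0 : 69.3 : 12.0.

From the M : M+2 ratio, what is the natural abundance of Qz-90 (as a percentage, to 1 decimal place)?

25.7%

Write p for the Qz-88 fraction. I(M+2)/I(M) = [C(2,1)·p^1·(1−p)] / p^2 = 2·(1−p)/p = 69.3/100.0 = 0.6930
(1−p)/p = 0.6930/2 = 0.3465  ⇒  p = 1/(1 + 0.3465) = 0.7427
Qz-88: 74.3%, Qz-90: 25.7%.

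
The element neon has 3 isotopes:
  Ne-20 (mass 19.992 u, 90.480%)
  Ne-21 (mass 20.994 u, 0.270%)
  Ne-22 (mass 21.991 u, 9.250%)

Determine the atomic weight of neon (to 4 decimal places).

20.1796 u

Weight each isotope mass by its fractional abundance: 0.90480 × 19.992 + 0.00270 × 20.994 + 0.09250 × 21.991
= 18.08876 + 0.05668 + 2.03417 = 20.17961 u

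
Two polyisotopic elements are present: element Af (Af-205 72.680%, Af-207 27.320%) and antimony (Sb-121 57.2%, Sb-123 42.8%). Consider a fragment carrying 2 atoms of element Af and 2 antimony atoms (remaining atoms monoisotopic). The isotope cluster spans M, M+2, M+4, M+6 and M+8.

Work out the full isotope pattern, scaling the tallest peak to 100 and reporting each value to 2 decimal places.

Element Af pattern (n=2): 0.52823824 : 0.39712352 : 0.07463824
Antimony pattern (n=2): 0.327184 : 0.489632 : 0.183184
Convolve the two distributions (both contribute in 2-u steps):
  M: 0.52823824×0.327184 = 0.172831
  M+2: 0.52823824×0.489632 + 0.39712352×0.327184 = 0.388575
  M+4: 0.52823824×0.183184 + 0.39712352×0.489632 + 0.07463824×0.327184 = 0.315630
  M+6: 0.39712352×0.183184 + 0.07463824×0.489632 = 0.109292
  M+8: 0.07463824×0.183184 = 0.013673
Scale to base peak (0.388575) = 100: 44.48 : 100.00 : 81.23 : 28.13 : 3.52

44.48 : 100.00 : 81.23 : 28.13 : 3.52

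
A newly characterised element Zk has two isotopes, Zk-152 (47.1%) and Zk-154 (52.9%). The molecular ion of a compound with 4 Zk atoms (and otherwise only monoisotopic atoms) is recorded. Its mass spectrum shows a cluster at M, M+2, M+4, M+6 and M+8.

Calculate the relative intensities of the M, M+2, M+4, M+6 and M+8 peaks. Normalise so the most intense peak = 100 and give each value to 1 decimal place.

Each Zk atom is independently Zk-152 (p = 0.471) or Zk-154 (q = 0.529); the cluster is the binomial expansion (p + q)^4.
P(M) = 0.471^4 = 0.049213
P(M+2) = 4 × 0.471^3 × 0.529^1 = 0.221095
P(M+4) = 6 × 0.471^2 × 0.529^2 = 0.372481
P(M+6) = 4 × 0.471^1 × 0.529^3 = 0.278900
P(M+8) = 0.529^4 = 0.078311
The M+4 peak is largest (0.372481); scaling to 100 gives 13.2 : 59.4 : 100.0 : 74.9 : 21.0.

13.2 : 59.4 : 100.0 : 74.9 : 21.0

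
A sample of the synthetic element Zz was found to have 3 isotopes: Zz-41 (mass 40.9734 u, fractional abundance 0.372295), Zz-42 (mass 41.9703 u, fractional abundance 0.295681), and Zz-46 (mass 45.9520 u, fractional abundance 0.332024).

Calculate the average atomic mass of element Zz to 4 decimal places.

Average mass = Σ (abundance × isotope mass) = 0.372295 × 40.9734 + 0.295681 × 41.9703 + 0.332024 × 45.9520
= 15.25419 + 12.40982 + 15.25717 = 42.92118 u

42.9212 u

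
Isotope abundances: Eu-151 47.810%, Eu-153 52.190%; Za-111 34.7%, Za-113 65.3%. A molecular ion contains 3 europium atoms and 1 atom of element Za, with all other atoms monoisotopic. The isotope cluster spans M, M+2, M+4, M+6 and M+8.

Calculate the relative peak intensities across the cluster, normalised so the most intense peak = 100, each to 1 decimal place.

10.3 : 53.0 : 100.0 : 82.4 : 25.1

Europium pattern (n=3): 0.10928391 : 0.3578871 : 0.39067407 : 0.14215492
Element Za pattern (n=1): 0.3470 : 0.6530
Convolve the two distributions (both contribute in 2-u steps):
  M: 0.10928391×0.3470 = 0.037922
  M+2: 0.10928391×0.6530 + 0.3578871×0.3470 = 0.195549
  M+4: 0.3578871×0.6530 + 0.39067407×0.3470 = 0.369264
  M+6: 0.39067407×0.6530 + 0.14215492×0.3470 = 0.304438
  M+8: 0.14215492×0.6530 = 0.092827
Scale to base peak (0.369264) = 100: 10.3 : 53.0 : 100.0 : 82.4 : 25.1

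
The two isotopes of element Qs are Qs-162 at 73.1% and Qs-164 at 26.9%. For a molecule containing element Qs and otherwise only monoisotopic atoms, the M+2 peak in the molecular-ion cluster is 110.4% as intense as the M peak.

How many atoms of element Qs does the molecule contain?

3

The M+2/M ratio from n Qs atoms is n · q/p = n · 0.269/0.731.
n = 1.104 × 0.731/0.269 = 3.00 ≈ 3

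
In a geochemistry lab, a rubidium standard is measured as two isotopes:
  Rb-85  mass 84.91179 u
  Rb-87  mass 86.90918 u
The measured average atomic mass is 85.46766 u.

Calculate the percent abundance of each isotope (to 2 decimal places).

Let x be the fractional abundance of Rb-85; then Rb-87 has abundance 1 − x.
84.91179·x + 86.90918·(1 − x) = 85.46766
(84.91179 − 86.90918)·x = 85.46766 − 86.90918
x = -1.44152 / -1.99739 = 0.72170 → 72.17% Rb-85, 27.83% Rb-87.

Rb-85: 72.17%, Rb-87: 27.83%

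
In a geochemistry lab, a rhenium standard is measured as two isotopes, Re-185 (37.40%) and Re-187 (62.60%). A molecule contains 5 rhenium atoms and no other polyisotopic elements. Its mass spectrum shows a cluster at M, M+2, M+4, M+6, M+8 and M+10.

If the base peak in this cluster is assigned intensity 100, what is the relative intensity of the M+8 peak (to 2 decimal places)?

Term probabilities: M 0.0073, M+2 0.0612, M+4 0.2050, M+6 0.3431, M+8 0.2872, M+10 0.0961. Base peak = M+6.
P(M+6) = C(5,3) × 0.3740^2 × 0.6260^3 = 10 × 0.139876 × 0.24531438 = 0.343136 (base)
P(M+8) = C(5,4) × 0.3740^1 × 0.6260^4 = 5 × 0.3740 × 0.1535668 = 0.287170
Relative intensity = 0.287170 / 0.343136 × 100 = 83.69

83.69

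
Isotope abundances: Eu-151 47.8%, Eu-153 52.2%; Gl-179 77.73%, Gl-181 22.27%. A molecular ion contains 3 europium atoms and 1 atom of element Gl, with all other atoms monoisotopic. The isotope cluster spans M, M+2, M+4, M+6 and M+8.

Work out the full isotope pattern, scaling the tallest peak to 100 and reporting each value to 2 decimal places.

Europium pattern (n=3): 0.10921535 : 0.35780594 : 0.39074206 : 0.14223665
Element Gl pattern (n=1): 0.7773 : 0.2227
Convolve the two distributions (both contribute in 2-u steps):
  M: 0.10921535×0.7773 = 0.084893
  M+2: 0.10921535×0.2227 + 0.35780594×0.7773 = 0.302445
  M+4: 0.35780594×0.2227 + 0.39074206×0.7773 = 0.383407
  M+6: 0.39074206×0.2227 + 0.14223665×0.7773 = 0.197579
  M+8: 0.14223665×0.2227 = 0.031676
Scale to base peak (0.383407) = 100: 22.14 : 78.88 : 100.00 : 51.53 : 8.26

22.14 : 78.88 : 100.00 : 51.53 : 8.26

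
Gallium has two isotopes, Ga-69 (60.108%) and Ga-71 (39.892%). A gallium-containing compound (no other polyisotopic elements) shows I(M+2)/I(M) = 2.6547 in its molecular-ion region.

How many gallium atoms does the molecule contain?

For n independent Ga atoms, I(M+2)/I(M) = n · (abundance Ga-71) / (abundance Ga-69) = n · 0.39892/0.60108.
n = 2.6547 × 0.60108/0.39892 = 4.00 ≈ 4

4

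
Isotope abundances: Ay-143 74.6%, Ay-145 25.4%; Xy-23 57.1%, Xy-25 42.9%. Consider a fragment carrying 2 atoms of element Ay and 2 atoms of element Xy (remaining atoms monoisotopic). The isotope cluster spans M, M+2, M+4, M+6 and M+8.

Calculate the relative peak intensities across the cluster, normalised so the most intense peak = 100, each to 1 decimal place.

Element Ay pattern (n=2): 0.556516 : 0.378968 : 0.064516
Element Xy pattern (n=2): 0.326041 : 0.489918 : 0.184041
Convolve the two distributions (both contribute in 2-u steps):
  M: 0.556516×0.326041 = 0.181447
  M+2: 0.556516×0.489918 + 0.378968×0.326041 = 0.396206
  M+4: 0.556516×0.184041 + 0.378968×0.489918 + 0.064516×0.326041 = 0.309120
  M+6: 0.378968×0.184041 + 0.064516×0.489918 = 0.101353
  M+8: 0.064516×0.184041 = 0.011874
Scale to base peak (0.396206) = 100: 45.8 : 100.0 : 78.0 : 25.6 : 3.0

45.8 : 100.0 : 78.0 : 25.6 : 3.0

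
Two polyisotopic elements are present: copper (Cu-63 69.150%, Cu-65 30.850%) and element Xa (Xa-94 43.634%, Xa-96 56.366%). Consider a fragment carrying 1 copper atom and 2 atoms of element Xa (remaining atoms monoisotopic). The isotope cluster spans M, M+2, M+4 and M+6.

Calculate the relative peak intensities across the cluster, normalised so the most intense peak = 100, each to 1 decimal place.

33.0 : 100.0 : 93.1 : 24.6

Copper pattern (n=1): 0.6915 : 0.3085
Element Xa pattern (n=2): 0.1903926 : 0.49189481 : 0.3177126
Convolve the two distributions (both contribute in 2-u steps):
  M: 0.6915×0.1903926 = 0.131656
  M+2: 0.6915×0.49189481 + 0.3085×0.1903926 = 0.398881
  M+4: 0.6915×0.3177126 + 0.3085×0.49189481 = 0.371448
  M+6: 0.3085×0.3177126 = 0.098014
Scale to base peak (0.398881) = 100: 33.0 : 100.0 : 93.1 : 24.6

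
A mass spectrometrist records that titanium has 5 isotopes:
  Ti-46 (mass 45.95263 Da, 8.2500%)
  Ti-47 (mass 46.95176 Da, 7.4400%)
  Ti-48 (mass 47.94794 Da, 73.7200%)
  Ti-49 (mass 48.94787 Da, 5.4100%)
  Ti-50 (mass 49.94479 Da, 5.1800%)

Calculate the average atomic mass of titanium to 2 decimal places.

47.87 Da

Ar = Σ fᵢ·mᵢ = 0.082500 × 45.95263 + 0.074400 × 46.95176 + 0.737200 × 47.94794 + 0.054100 × 48.94787 + 0.051800 × 49.94479
= 3.791092 + 3.493211 + 35.347221 + 2.648080 + 2.587140 = 47.866744 Da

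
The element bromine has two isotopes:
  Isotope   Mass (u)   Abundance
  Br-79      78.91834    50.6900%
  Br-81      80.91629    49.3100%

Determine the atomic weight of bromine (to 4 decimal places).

79.9035 u

The abundance-weighted mean is 0.506900 × 78.91834 + 0.493100 × 80.91629
= 40.003707 + 39.899823 = 79.903530 u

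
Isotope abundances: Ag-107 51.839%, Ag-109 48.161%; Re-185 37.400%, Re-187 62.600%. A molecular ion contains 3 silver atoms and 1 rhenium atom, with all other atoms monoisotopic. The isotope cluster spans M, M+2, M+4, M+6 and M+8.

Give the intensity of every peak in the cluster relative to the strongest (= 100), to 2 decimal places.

13.78 : 61.49 : 100.00 : 70.80 : 18.50

Silver pattern (n=3): 0.13930601 : 0.38826655 : 0.36071887 : 0.11170857
Rhenium pattern (n=1): 0.3740 : 0.6260
Convolve the two distributions (both contribute in 2-u steps):
  M: 0.13930601×0.3740 = 0.052100
  M+2: 0.13930601×0.6260 + 0.38826655×0.3740 = 0.232417
  M+4: 0.38826655×0.6260 + 0.36071887×0.3740 = 0.377964
  M+6: 0.36071887×0.6260 + 0.11170857×0.3740 = 0.267589
  M+8: 0.11170857×0.6260 = 0.069930
Scale to base peak (0.377964) = 100: 13.78 : 61.49 : 100.00 : 70.80 : 18.50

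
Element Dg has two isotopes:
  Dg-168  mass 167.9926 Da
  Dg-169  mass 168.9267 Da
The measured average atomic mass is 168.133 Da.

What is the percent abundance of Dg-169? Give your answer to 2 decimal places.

With x = fraction of Dg-168 (so Dg-169 is 1 − x):
167.9926·x + 168.9267·(1 − x) = 168.133
(167.9926 − 168.9267)·x = 168.133 − 168.9267
x = -0.7937 / -0.9341 = 0.84969 → 84.97% Dg-168, 15.03% Dg-169.

15.03%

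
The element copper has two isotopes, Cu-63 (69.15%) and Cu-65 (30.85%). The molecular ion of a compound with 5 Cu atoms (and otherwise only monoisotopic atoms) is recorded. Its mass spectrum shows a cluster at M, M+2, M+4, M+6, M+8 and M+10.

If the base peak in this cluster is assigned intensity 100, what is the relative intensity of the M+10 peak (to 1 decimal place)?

0.8

Term probabilities: M 0.1581, M+2 0.3527, M+4 0.3147, M+6 0.1404, M+8 0.0313, M+10 0.0028. Base peak = M+2.
P(M+2) = C(5,1) × 0.6915^4 × 0.3085^1 = 5 × 0.2286487 × 0.3085 = 0.352691 (base)
P(M+10) = C(5,5) × 0.6915^0 × 0.3085^5 = 1 × 1.0000 × 0.00279432 = 0.002794
Relative intensity = 0.002794 / 0.352691 × 100 = 0.8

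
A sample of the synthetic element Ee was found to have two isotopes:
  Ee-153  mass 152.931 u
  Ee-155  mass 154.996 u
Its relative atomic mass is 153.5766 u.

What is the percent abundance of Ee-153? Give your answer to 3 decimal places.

Writing the weighted mean with unknown fraction x of Ee-153:
152.931·x + 154.996·(1 − x) = 153.5766
(152.931 − 154.996)·x = 153.5766 − 154.996
x = -1.4194 / -2.065 = 0.68736 → 68.736% Ee-153, 31.264% Ee-155.

68.736%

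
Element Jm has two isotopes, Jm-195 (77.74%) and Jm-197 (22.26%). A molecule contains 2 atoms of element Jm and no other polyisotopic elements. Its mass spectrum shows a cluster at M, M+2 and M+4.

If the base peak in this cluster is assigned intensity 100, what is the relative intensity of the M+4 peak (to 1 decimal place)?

8.2

Term probabilities: M 0.6044, M+2 0.3461, M+4 0.0496. Base peak = M.
P(M) = C(2,0) × 0.7774^2 × 0.2226^0 = 1 × 0.60435076 × 1.0000 = 0.604351 (base)
P(M+4) = C(2,2) × 0.7774^0 × 0.2226^2 = 1 × 1.0000 × 0.04955076 = 0.049551
Relative intensity = 0.049551 / 0.604351 × 100 = 8.2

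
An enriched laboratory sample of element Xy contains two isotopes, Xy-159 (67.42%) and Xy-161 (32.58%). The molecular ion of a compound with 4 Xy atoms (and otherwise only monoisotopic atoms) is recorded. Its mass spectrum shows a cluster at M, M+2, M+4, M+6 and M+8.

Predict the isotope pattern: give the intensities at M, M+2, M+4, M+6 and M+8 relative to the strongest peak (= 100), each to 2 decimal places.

51.73 : 100.00 : 72.49 : 23.35 : 2.82

The 4 Xy atoms are independent, so intensities follow the terms of (0.6742 + 0.3258)^4.
P(M) = 0.6742^4 = 0.206612
P(M+2) = 4 × 0.6742^3 × 0.3258^1 = 0.399372
P(M+4) = 6 × 0.6742^2 × 0.3258^2 = 0.289488
P(M+6) = 4 × 0.6742^1 × 0.3258^3 = 0.093261
P(M+8) = 0.3258^4 = 0.011267
The M+2 peak is largest (0.399372); scaling to 100 gives 51.73 : 100.00 : 72.49 : 23.35 : 2.82.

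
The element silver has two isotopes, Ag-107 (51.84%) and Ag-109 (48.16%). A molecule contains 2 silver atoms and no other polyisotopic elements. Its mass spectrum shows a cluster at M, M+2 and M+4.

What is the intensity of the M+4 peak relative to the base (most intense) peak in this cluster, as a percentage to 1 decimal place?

Term probabilities: M 0.2687, M+2 0.4993, M+4 0.2319. Base peak = M+2.
P(M+2) = C(2,1) × 0.5184^1 × 0.4816^1 = 2 × 0.5184 × 0.4816 = 0.499323 (base)
P(M+4) = C(2,2) × 0.5184^0 × 0.4816^2 = 1 × 1.0000 × 0.23193856 = 0.231939
Relative intensity = 0.231939 / 0.499323 × 100 = 46.5

46.5%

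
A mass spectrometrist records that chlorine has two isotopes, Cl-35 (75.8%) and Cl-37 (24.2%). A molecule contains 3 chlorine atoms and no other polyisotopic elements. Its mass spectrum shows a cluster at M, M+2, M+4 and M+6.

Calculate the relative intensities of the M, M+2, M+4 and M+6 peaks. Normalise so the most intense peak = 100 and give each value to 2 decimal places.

100.00 : 95.78 : 30.58 : 3.25

The 3 Cl atoms are independent, so intensities follow the terms of (0.758 + 0.242)^3.
P(M) = 0.758^3 = 0.435520
P(M+2) = 3 × 0.758^2 × 0.242^1 = 0.417133
P(M+4) = 3 × 0.758^1 × 0.242^2 = 0.133175
P(M+6) = 0.242^3 = 0.014172
The M peak is largest (0.435520); scaling to 100 gives 100.00 : 95.78 : 30.58 : 3.25.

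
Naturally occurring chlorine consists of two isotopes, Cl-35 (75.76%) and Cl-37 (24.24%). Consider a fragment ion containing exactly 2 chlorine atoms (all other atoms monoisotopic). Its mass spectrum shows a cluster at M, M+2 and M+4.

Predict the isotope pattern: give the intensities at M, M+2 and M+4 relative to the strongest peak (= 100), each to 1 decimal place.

The 2 Cl atoms are independent, so intensities follow the terms of (0.7576 + 0.2424)^2.
P(M) = 0.7576^2 = 0.573958
P(M+2) = 2 × 0.7576^1 × 0.2424^1 = 0.367284
P(M+4) = 0.2424^2 = 0.058758
The M peak is largest (0.573958); scaling to 100 gives 100.0 : 64.0 : 10.2.

100.0 : 64.0 : 10.2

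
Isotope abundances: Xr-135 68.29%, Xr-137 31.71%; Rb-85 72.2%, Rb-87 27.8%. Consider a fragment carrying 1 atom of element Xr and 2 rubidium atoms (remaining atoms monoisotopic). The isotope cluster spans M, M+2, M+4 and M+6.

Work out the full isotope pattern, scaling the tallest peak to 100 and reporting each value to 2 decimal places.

Element Xr pattern (n=1): 0.6829 : 0.3171
Rubidium pattern (n=2): 0.521284 : 0.401432 : 0.077284
Convolve the two distributions (both contribute in 2-u steps):
  M: 0.6829×0.521284 = 0.355985
  M+2: 0.6829×0.401432 + 0.3171×0.521284 = 0.439437
  M+4: 0.6829×0.077284 + 0.3171×0.401432 = 0.180071
  M+6: 0.3171×0.077284 = 0.024507
Scale to base peak (0.439437) = 100: 81.01 : 100.00 : 40.98 : 5.58

81.01 : 100.00 : 40.98 : 5.58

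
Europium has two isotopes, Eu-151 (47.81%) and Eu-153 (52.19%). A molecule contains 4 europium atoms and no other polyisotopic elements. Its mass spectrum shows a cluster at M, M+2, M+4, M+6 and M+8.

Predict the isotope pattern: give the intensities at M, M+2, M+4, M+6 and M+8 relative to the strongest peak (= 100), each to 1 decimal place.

The 4 Eu atoms are independent, so intensities follow the terms of (0.4781 + 0.5219)^4.
P(M) = 0.4781^4 = 0.052249
P(M+2) = 4 × 0.4781^3 × 0.5219^1 = 0.228141
P(M+4) = 6 × 0.4781^2 × 0.5219^2 = 0.373563
P(M+6) = 4 × 0.4781^1 × 0.5219^3 = 0.271857
P(M+8) = 0.5219^4 = 0.074191
The M+4 peak is largest (0.373563); scaling to 100 gives 14.0 : 61.1 : 100.0 : 72.8 : 19.9.

14.0 : 61.1 : 100.0 : 72.8 : 19.9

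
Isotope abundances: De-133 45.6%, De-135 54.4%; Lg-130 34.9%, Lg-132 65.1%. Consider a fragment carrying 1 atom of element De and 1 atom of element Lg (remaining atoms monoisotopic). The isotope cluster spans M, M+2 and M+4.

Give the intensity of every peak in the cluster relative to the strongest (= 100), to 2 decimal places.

32.70 : 100.00 : 72.76

Element De pattern (n=1): 0.4560 : 0.5440
Element Lg pattern (n=1): 0.3490 : 0.6510
Convolve the two distributions (both contribute in 2-u steps):
  M: 0.4560×0.3490 = 0.159144
  M+2: 0.4560×0.6510 + 0.5440×0.3490 = 0.486712
  M+4: 0.5440×0.6510 = 0.354144
Scale to base peak (0.486712) = 100: 32.70 : 100.00 : 72.76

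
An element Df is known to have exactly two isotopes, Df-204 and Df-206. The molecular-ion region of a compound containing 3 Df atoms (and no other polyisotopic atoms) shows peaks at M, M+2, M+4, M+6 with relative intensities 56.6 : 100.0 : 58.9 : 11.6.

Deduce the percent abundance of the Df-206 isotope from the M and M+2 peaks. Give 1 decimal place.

Write p for the Df-204 fraction. I(M+2)/I(M) = [C(3,1)·p^2·(1−p)] / p^3 = 3·(1−p)/p = 100.0/56.6 = 1.7668
(1−p)/p = 1.7668/3 = 0.5889  ⇒  p = 1/(1 + 0.5889) = 0.6294
Df-204: 62.9%, Df-206: 37.1%.

37.1%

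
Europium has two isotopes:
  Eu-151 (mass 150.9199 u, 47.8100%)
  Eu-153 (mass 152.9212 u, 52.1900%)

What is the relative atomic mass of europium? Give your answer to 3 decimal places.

151.964 u

Weight each isotope mass by its fractional abundance: 0.478100 × 150.9199 + 0.521900 × 152.9212
= 72.15480 + 79.80957 = 151.96437 u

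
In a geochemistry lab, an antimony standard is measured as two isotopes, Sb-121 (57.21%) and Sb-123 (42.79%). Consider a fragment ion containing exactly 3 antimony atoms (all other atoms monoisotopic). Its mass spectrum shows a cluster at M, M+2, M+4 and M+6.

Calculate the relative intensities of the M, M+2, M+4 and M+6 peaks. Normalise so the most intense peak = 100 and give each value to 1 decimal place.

The 3 Sb atoms are independent, so intensities follow the terms of (0.5721 + 0.4279)^3.
P(M) = 0.5721^3 = 0.187247
P(M+2) = 3 × 0.5721^2 × 0.4279^1 = 0.420153
P(M+4) = 3 × 0.5721^1 × 0.4279^2 = 0.314252
P(M+6) = 0.4279^3 = 0.078348
The M+2 peak is largest (0.420153); scaling to 100 gives 44.6 : 100.0 : 74.8 : 18.6.

44.6 : 100.0 : 74.8 : 18.6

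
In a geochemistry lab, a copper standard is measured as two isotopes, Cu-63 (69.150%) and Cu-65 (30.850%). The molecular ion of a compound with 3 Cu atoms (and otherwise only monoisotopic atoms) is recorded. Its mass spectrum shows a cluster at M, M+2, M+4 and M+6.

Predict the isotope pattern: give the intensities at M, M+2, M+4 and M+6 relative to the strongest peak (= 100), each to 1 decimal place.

74.7 : 100.0 : 44.6 : 6.6

Each Cu atom is independently Cu-63 (p = 0.69150) or Cu-65 (q = 0.30850); the cluster is the binomial expansion (p + q)^3.
P(M) = 0.69150^3 = 0.330656
P(M+2) = 3 × 0.69150^2 × 0.30850^1 = 0.442548
P(M+4) = 3 × 0.69150^1 × 0.30850^2 = 0.197435
P(M+6) = 0.30850^3 = 0.029361
The M+2 peak is largest (0.442548); scaling to 100 gives 74.7 : 100.0 : 44.6 : 6.6.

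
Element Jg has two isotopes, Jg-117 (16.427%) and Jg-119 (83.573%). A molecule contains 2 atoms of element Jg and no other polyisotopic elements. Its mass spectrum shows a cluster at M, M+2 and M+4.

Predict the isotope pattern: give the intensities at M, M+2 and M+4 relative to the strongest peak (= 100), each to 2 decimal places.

3.86 : 39.31 : 100.00

Each Jg atom is independently Jg-117 (p = 0.16427) or Jg-119 (q = 0.83573); the cluster is the binomial expansion (p + q)^2.
P(M) = 0.16427^2 = 0.026985
P(M+2) = 2 × 0.16427^1 × 0.83573^1 = 0.274571
P(M+4) = 0.83573^2 = 0.698445
The M+4 peak is largest (0.698445); scaling to 100 gives 3.86 : 39.31 : 100.00.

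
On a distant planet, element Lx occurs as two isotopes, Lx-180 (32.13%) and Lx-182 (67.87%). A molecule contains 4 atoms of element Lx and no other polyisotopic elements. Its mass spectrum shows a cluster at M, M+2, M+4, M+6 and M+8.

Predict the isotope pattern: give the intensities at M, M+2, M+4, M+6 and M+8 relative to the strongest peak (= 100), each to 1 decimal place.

2.7 : 22.4 : 71.0 : 100.0 : 52.8

The 4 Lx atoms are independent, so intensities follow the terms of (0.3213 + 0.6787)^4.
P(M) = 0.3213^4 = 0.010657
P(M+2) = 4 × 0.3213^3 × 0.6787^1 = 0.090047
P(M+4) = 6 × 0.3213^2 × 0.6787^2 = 0.285317
P(M+6) = 4 × 0.3213^1 × 0.6787^3 = 0.401795
P(M+8) = 0.6787^4 = 0.212183
The M+6 peak is largest (0.401795); scaling to 100 gives 2.7 : 22.4 : 71.0 : 100.0 : 52.8.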